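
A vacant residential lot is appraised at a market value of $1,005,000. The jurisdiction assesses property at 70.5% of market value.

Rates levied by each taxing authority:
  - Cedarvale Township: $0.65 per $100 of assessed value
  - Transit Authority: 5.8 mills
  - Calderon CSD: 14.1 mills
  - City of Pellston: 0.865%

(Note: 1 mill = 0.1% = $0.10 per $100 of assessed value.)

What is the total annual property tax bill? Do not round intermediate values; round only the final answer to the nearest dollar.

Assessed value = $1,005,000 × 0.705 = $708,525
Cedarvale Township: $708,525 × 0.0065 = $4,605.4125
Transit Authority: $708,525 × 0.0058 = $4,109.445
Calderon CSD: $708,525 × 0.0141 = $9,990.2025
City of Pellston: $708,525 × 0.00865 = $6,128.74125
Total = $24,833.80125

$24,834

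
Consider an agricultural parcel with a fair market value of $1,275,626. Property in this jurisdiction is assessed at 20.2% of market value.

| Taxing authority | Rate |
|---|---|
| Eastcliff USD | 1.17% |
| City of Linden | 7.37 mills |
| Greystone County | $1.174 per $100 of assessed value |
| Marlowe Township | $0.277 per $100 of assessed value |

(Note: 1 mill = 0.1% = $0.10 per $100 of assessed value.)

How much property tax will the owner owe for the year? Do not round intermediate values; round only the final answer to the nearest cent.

$8,652.78

Assessed value = $1,275,626 × 0.202 = $257,676.452
Eastcliff USD: $257,676.452 × 0.0117 = $3,014.8144884
City of Linden: $257,676.452 × 0.00737 = $1,899.07545124
Greystone County: $257,676.452 × 0.01174 = $3,025.12154648
Marlowe Township: $257,676.452 × 0.00277 = $713.76377204
Total = $8,652.77525816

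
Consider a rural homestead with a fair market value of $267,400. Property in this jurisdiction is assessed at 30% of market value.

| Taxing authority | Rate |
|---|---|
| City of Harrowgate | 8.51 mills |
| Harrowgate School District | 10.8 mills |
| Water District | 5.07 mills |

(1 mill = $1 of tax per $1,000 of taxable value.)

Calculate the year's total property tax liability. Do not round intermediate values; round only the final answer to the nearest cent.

Assessed value = $267,400 × 0.3 = $80,220
City of Harrowgate: $80,220 × 0.00851 = $682.6722
Harrowgate School District: $80,220 × 0.0108 = $866.376
Water District: $80,220 × 0.00507 = $406.7154
Total = $682.6722 + $866.376 + $406.7154 = $1,955.7636

$1,955.76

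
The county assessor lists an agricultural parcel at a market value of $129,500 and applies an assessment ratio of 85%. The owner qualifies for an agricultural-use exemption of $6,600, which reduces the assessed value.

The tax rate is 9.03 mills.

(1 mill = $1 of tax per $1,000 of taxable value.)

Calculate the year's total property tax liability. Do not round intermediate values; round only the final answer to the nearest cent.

Assessed value = $129,500 × 0.85 = $110,075
Taxable value = $110,075 − $6,600 = $103,475
Tax = $103,475 × 0.00903 = $934.37925

$934.38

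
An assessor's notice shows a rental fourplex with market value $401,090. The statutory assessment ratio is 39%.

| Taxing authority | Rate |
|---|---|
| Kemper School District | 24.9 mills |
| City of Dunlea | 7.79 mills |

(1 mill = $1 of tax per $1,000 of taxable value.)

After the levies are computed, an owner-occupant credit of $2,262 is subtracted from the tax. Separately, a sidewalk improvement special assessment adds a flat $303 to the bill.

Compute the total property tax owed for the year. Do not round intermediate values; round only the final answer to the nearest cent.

Assessed value = $401,090 × 0.39 = $156,425.1
Kemper School District: $156,425.1 × 0.0249 = $3,894.98499
City of Dunlea: $156,425.1 × 0.00779 = $1,218.551529
Levies subtotal = $5,113.536519
After credit = $5,113.536519 − $2,262 = $2,851.536519
Total = $2,851.536519 + $303 = $3,154.536519

$3,154.54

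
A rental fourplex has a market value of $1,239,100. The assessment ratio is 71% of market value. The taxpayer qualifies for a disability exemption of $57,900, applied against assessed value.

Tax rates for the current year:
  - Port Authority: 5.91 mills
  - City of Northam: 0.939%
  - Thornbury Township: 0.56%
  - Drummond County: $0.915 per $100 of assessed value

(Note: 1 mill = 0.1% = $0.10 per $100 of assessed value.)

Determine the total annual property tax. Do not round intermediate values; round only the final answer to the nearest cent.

$24,696.92

Assessed value = $1,239,100 × 0.71 = $879,761
Taxable value = $879,761 − $57,900 = $821,861
Port Authority: $821,861 × 0.00591 = $4,857.19851
City of Northam: $821,861 × 0.00939 = $7,717.27479
Thornbury Township: $821,861 × 0.0056 = $4,602.4216
Drummond County: $821,861 × 0.00915 = $7,520.02815
Total = $24,696.92305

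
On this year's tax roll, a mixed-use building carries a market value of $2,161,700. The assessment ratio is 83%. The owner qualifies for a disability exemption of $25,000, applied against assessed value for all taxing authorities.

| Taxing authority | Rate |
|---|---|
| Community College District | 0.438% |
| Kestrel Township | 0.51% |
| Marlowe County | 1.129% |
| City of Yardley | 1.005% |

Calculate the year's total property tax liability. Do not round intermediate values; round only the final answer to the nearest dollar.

$54,527

Assessed value = $2,161,700 × 0.83 = $1,794,211
Taxable value = $1,794,211 − $25,000 = $1,769,211
Community College District: $1,769,211 × 0.00438 = $7,749.14418
Kestrel Township: $1,769,211 × 0.0051 = $9,022.9761
Marlowe County: $1,769,211 × 0.01129 = $19,974.39219
City of Yardley: $1,769,211 × 0.01005 = $17,780.57055
Total = $7,749.14418 + $9,022.9761 + $19,974.39219 + $17,780.57055 = $54,527.08302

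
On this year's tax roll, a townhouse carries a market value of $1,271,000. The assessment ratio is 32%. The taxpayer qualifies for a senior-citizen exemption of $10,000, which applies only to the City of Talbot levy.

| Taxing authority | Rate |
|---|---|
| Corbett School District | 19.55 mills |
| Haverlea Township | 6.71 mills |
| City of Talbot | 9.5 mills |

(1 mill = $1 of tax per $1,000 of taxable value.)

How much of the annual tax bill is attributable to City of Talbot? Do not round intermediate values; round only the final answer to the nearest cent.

$3,768.84

Assessed value = $1,271,000 × 0.32 = $406,720
City of Talbot taxable value = $406,720 − $10,000 = $396,720
City of Talbot levy = $396,720 × 0.0095 = $3,768.84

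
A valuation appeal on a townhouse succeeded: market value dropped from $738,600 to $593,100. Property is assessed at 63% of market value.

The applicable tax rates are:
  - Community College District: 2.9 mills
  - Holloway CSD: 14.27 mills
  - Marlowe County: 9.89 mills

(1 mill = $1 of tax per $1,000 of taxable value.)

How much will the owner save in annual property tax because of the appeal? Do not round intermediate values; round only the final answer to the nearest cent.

Old assessed value = $738,600 × 0.63 = $465,318
New assessed value = $593,100 × 0.63 = $373,653
Combined rate = 0.0029 + 0.01427 + 0.00989 = 0.02706
Old tax = $465,318 × 0.02706 = $12,591.50508
New tax = $373,653 × 0.02706 = $10,111.05018
Reduction = $12,591.50508 − $10,111.05018 = $2,480.4549

$2,480.45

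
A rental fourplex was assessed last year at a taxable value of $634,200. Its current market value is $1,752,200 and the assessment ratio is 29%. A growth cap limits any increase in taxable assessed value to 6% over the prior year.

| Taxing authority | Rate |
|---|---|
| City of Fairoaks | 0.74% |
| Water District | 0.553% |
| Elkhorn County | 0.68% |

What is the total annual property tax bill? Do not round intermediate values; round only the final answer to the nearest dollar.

$10,026

Uncapped assessed value = $1,752,200 × 0.29 = $508,138
Cap limit = $634,200 × 1.06 = $672,252
Taxable assessed value = min($508,138, $672,252) = $508,138 (cap does not bind)
City of Fairoaks: $508,138 × 0.0074 = $3,760.2212
Water District: $508,138 × 0.00553 = $2,810.00314
Elkhorn County: $508,138 × 0.0068 = $3,455.3384
Total = $10,025.56274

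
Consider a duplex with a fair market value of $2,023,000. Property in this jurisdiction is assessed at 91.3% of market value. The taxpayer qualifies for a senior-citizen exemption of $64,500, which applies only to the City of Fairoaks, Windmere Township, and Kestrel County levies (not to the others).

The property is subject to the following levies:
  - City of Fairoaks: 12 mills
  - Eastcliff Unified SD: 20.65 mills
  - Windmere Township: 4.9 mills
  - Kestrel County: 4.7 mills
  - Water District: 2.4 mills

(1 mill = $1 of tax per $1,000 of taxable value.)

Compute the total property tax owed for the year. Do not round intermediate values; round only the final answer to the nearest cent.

$81,075.31

Assessed value = $2,023,000 × 0.913 = $1,846,999
City of Fairoaks: ($1,846,999 − $64,500) × 0.012 = $1,782,499 × 0.012 = $21,389.988
Eastcliff Unified SD: $1,846,999 × 0.02065 = $38,140.52935
Windmere Township: ($1,846,999 − $64,500) × 0.0049 = $1,782,499 × 0.0049 = $8,734.2451
Kestrel County: ($1,846,999 − $64,500) × 0.0047 = $1,782,499 × 0.0047 = $8,377.7453
Water District: $1,846,999 × 0.0024 = $4,432.7976
Total = $81,075.30535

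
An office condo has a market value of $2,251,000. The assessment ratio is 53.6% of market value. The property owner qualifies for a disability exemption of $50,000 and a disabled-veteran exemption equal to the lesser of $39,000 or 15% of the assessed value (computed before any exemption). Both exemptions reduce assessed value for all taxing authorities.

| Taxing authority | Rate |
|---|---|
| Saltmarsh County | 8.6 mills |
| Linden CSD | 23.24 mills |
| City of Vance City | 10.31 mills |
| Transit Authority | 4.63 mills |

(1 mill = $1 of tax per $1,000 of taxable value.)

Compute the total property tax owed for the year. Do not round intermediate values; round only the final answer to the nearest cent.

Assessed value = $2,251,000 × 0.536 = $1,206,536
Disabled-veteran exemption = min($39,000, 15% × $1,206,536) = min($39,000, $180,980.4) = $39,000 (dollar cap binds)
Taxable value = $1,206,536 − $50,000 − $39,000 = $1,117,536
Saltmarsh County: $1,117,536 × 0.0086 = $9,610.8096
Linden CSD: $1,117,536 × 0.02324 = $25,971.53664
City of Vance City: $1,117,536 × 0.01031 = $11,521.79616
Transit Authority: $1,117,536 × 0.00463 = $5,174.19168
Total = $52,278.33408

$52,278.33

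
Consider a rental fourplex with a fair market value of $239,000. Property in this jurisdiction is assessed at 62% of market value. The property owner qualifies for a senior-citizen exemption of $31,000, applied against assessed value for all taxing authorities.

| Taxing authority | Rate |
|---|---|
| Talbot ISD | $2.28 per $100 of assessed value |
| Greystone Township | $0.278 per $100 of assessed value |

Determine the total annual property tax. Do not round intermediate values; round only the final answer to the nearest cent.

$2,997.46

Assessed value = $239,000 × 0.62 = $148,180
Taxable value = $148,180 − $31,000 = $117,180
Talbot ISD: $117,180 × 0.0228 = $2,671.704
Greystone Township: $117,180 × 0.00278 = $325.7604
Total = $2,671.704 + $325.7604 = $2,997.4644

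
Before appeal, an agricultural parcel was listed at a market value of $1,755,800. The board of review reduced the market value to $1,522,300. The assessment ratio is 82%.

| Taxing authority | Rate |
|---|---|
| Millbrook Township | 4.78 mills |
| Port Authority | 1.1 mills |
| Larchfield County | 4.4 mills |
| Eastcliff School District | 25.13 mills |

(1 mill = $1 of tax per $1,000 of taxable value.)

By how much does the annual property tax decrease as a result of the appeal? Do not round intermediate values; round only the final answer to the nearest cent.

$6,779.95

Old assessed value = $1,755,800 × 0.82 = $1,439,756
New assessed value = $1,522,300 × 0.82 = $1,248,286
Combined rate = 0.00478 + 0.0011 + 0.0044 + 0.02513 = 0.03541
Old tax = $1,439,756 × 0.03541 = $50,981.75996
New tax = $1,248,286 × 0.03541 = $44,201.80726
Reduction = $50,981.75996 − $44,201.80726 = $6,779.9527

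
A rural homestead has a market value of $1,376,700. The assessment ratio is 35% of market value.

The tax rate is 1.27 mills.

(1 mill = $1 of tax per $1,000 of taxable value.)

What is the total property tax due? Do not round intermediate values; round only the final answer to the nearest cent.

Assessed value = $1,376,700 × 0.35 = $481,845
Tax = $481,845 × 0.00127 = $611.94315

$611.94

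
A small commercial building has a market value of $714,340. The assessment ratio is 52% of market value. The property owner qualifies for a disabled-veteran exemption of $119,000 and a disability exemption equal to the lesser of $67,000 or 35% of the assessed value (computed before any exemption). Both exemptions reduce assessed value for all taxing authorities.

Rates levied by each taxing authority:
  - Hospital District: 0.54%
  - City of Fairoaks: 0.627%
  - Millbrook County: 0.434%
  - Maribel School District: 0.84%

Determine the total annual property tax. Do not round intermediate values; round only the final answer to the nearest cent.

Assessed value = $714,340 × 0.52 = $371,456.8
Disability exemption = min($67,000, 35% × $371,456.8) = min($67,000, $130,009.88) = $67,000 (dollar cap binds)
Taxable value = $371,456.8 − $119,000 − $67,000 = $185,456.8
Hospital District: $185,456.8 × 0.0054 = $1,001.46672
City of Fairoaks: $185,456.8 × 0.00627 = $1,162.814136
Millbrook County: $185,456.8 × 0.00434 = $804.882512
Maribel School District: $185,456.8 × 0.0084 = $1,557.83712
Total = $4,527.000488

$4,527.00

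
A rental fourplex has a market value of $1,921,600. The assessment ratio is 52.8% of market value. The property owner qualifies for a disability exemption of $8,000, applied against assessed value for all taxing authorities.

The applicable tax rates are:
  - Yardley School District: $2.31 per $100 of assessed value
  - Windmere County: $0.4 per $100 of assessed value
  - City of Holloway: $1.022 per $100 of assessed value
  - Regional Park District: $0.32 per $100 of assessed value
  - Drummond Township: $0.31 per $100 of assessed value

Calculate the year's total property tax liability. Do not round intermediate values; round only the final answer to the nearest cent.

$43,908.10

Assessed value = $1,921,600 × 0.528 = $1,014,604.8
Taxable value = $1,014,604.8 − $8,000 = $1,006,604.8
Yardley School District: $1,006,604.8 × 0.0231 = $23,252.57088
Windmere County: $1,006,604.8 × 0.004 = $4,026.4192
City of Holloway: $1,006,604.8 × 0.01022 = $10,287.501056
Regional Park District: $1,006,604.8 × 0.0032 = $3,221.13536
Drummond Township: $1,006,604.8 × 0.0031 = $3,120.47488
Total = $23,252.57088 + $4,026.4192 + $10,287.501056 + $3,221.13536 + $3,120.47488 = $43,908.101376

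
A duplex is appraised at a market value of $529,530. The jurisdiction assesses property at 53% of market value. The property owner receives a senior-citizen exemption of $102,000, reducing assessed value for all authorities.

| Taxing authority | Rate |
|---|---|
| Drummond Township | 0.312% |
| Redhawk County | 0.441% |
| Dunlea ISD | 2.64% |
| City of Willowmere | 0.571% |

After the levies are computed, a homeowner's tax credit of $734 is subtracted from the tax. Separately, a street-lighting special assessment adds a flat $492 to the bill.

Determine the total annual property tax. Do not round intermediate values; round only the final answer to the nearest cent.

$6,839.72

Assessed value = $529,530 × 0.53 = $280,650.9
Taxable value = $280,650.9 − $102,000 = $178,650.9
Drummond Township: $178,650.9 × 0.00312 = $557.390808
Redhawk County: $178,650.9 × 0.00441 = $787.850469
Dunlea ISD: $178,650.9 × 0.0264 = $4,716.38376
City of Willowmere: $178,650.9 × 0.00571 = $1,020.096639
Levies subtotal = $7,081.721676
After credit = $7,081.721676 − $734 = $6,347.721676
Total = $6,347.721676 + $492 = $6,839.721676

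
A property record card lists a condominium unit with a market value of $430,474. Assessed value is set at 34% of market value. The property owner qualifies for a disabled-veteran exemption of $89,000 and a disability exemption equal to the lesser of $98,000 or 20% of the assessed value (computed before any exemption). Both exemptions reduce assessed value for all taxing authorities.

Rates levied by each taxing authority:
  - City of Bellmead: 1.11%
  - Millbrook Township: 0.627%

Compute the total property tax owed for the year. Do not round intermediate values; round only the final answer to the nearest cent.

$487.90

Assessed value = $430,474 × 0.34 = $146,361.16
Disability exemption = min($98,000, 20% × $146,361.16) = min($98,000, $29,272.232) = $29,272.232 (percentage binds)
Taxable value = $146,361.16 − $89,000 − $29,272.232 = $28,088.928
City of Bellmead: $28,088.928 × 0.0111 = $311.7871008
Millbrook Township: $28,088.928 × 0.00627 = $176.11757856
Total = $487.90467936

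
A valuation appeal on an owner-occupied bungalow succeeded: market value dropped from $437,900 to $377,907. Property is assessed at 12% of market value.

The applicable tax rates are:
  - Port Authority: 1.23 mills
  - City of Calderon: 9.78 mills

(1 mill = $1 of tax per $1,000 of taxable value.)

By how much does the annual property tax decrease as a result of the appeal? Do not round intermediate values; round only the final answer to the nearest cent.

$79.26

Old assessed value = $437,900 × 0.12 = $52,548
New assessed value = $377,907 × 0.12 = $45,348.84
Combined rate = 0.00123 + 0.00978 = 0.01101
Old tax = $52,548 × 0.01101 = $578.55348
New tax = $45,348.84 × 0.01101 = $499.2907284
Reduction = $578.55348 − $499.2907284 = $79.2627516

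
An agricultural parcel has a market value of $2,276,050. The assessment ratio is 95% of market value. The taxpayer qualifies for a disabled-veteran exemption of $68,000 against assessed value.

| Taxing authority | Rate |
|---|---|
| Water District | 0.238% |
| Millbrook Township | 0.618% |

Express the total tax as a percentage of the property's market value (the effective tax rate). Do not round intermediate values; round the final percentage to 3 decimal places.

0.788%

Assessed value = $2,276,050 × 0.95 = $2,162,247.5
Taxable value = $2,162,247.5 − $68,000 = $2,094,247.5
Water District: $2,094,247.5 × 0.00238 = $4,984.30905
Millbrook Township: $2,094,247.5 × 0.00618 = $12,942.44955
Total tax = $17,926.7586
Effective rate = $17,926.7586 ÷ $2,276,050 = 0.788% of market value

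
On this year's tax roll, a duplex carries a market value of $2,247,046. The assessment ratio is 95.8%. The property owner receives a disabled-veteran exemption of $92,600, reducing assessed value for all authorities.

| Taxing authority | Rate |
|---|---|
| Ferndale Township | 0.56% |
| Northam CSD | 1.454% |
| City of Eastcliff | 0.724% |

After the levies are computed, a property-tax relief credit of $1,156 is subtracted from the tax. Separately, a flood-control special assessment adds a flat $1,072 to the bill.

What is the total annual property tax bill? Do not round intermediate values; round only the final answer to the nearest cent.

Assessed value = $2,247,046 × 0.958 = $2,152,670.068
Taxable value = $2,152,670.068 − $92,600 = $2,060,070.068
Ferndale Township: $2,060,070.068 × 0.0056 = $11,536.3923808
Northam CSD: $2,060,070.068 × 0.01454 = $29,953.41878872
City of Eastcliff: $2,060,070.068 × 0.00724 = $14,914.90729232
Levies subtotal = $56,404.71846184
After credit = $56,404.71846184 − $1,156 = $55,248.71846184
Total = $55,248.71846184 + $1,072 = $56,320.71846184

$56,320.72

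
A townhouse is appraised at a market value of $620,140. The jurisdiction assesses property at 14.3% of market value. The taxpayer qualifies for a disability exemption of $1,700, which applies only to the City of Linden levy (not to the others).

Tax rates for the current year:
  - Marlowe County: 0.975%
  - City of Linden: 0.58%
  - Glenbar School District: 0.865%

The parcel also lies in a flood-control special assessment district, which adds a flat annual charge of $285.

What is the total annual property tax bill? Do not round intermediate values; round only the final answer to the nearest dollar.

$2,421

Assessed value = $620,140 × 0.143 = $88,680.02
Marlowe County: $88,680.02 × 0.00975 = $864.630195
City of Linden: ($88,680.02 − $1,700) × 0.0058 = $86,980.02 × 0.0058 = $504.484116
Glenbar School District: $88,680.02 × 0.00865 = $767.082173
Levies subtotal = $2,136.196484
Total = $2,136.196484 + $285 = $2,421.196484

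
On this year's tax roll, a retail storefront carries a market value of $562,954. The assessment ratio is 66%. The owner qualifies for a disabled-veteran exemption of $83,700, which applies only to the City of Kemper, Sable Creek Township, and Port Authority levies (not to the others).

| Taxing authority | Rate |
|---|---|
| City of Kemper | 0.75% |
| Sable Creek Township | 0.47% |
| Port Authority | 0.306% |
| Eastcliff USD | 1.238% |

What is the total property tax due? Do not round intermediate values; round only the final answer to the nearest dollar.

$8,992

Assessed value = $562,954 × 0.66 = $371,549.64
City of Kemper: ($371,549.64 − $83,700) × 0.0075 = $287,849.64 × 0.0075 = $2,158.8723
Sable Creek Township: ($371,549.64 − $83,700) × 0.0047 = $287,849.64 × 0.0047 = $1,352.893308
Port Authority: ($371,549.64 − $83,700) × 0.00306 = $287,849.64 × 0.00306 = $880.8198984
Eastcliff USD: $371,549.64 × 0.01238 = $4,599.7845432
Total = $8,992.3700496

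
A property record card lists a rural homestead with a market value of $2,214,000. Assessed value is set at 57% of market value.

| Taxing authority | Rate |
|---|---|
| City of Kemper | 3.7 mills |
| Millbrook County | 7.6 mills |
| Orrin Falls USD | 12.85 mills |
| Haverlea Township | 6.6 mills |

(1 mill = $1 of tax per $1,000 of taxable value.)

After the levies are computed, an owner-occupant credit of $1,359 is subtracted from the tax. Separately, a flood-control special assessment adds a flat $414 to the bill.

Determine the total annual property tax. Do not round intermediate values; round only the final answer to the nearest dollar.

Assessed value = $2,214,000 × 0.57 = $1,261,980
City of Kemper: $1,261,980 × 0.0037 = $4,669.326
Millbrook County: $1,261,980 × 0.0076 = $9,591.048
Orrin Falls USD: $1,261,980 × 0.01285 = $16,216.443
Haverlea Township: $1,261,980 × 0.0066 = $8,329.068
Levies subtotal = $38,805.885
After credit = $38,805.885 − $1,359 = $37,446.885
Total = $37,446.885 + $414 = $37,860.885

$37,861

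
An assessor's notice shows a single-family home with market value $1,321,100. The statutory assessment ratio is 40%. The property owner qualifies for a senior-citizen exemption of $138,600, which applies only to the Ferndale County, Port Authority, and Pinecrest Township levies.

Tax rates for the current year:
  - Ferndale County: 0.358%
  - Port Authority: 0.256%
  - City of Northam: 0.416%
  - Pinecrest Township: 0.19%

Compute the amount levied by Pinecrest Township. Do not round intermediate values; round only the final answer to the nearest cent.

$740.70

Assessed value = $1,321,100 × 0.4 = $528,440
Pinecrest Township taxable value = $528,440 − $138,600 = $389,840
Pinecrest Township levy = $389,840 × 0.0019 = $740.696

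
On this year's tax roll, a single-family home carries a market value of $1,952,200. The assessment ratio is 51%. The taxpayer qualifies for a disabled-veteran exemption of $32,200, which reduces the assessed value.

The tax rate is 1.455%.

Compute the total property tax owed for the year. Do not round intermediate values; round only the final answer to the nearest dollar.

$14,018

Assessed value = $1,952,200 × 0.51 = $995,622
Taxable value = $995,622 − $32,200 = $963,422
Tax = $963,422 × 0.01455 = $14,017.7901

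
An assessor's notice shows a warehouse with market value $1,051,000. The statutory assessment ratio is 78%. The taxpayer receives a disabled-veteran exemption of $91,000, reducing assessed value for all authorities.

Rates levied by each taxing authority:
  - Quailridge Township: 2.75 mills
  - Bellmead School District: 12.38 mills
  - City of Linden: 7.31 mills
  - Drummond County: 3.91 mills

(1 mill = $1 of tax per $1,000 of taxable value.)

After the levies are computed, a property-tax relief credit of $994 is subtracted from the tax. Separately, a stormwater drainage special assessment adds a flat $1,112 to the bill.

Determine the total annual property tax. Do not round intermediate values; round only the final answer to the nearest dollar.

Assessed value = $1,051,000 × 0.78 = $819,780
Taxable value = $819,780 − $91,000 = $728,780
Quailridge Township: $728,780 × 0.00275 = $2,004.145
Bellmead School District: $728,780 × 0.01238 = $9,022.2964
City of Linden: $728,780 × 0.00731 = $5,327.3818
Drummond County: $728,780 × 0.00391 = $2,849.5298
Levies subtotal = $19,203.353
After credit = $19,203.353 − $994 = $18,209.353
Total = $18,209.353 + $1,112 = $19,321.353

$19,321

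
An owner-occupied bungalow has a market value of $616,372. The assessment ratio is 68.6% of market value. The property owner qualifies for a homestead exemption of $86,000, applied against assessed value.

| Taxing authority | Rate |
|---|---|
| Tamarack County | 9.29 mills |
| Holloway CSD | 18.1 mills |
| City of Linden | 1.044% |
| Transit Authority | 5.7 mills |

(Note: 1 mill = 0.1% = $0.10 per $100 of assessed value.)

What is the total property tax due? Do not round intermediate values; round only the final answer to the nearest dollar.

$14,662

Assessed value = $616,372 × 0.686 = $422,831.192
Taxable value = $422,831.192 − $86,000 = $336,831.192
Tamarack County: $336,831.192 × 0.00929 = $3,129.16177368
Holloway CSD: $336,831.192 × 0.0181 = $6,096.6445752
City of Linden: $336,831.192 × 0.01044 = $3,516.51764448
Transit Authority: $336,831.192 × 0.0057 = $1,919.9377944
Total = $14,662.26178776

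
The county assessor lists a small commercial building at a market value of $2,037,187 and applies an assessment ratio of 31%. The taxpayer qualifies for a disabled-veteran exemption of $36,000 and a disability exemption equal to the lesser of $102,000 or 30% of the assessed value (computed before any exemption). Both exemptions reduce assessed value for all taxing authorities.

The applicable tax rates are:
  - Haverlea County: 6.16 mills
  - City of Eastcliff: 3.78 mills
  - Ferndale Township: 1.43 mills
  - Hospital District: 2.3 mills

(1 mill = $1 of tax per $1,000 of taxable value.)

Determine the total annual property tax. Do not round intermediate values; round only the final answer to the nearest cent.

$6,746.53

Assessed value = $2,037,187 × 0.31 = $631,527.97
Disability exemption = min($102,000, 30% × $631,527.97) = min($102,000, $189,458.391) = $102,000 (dollar cap binds)
Taxable value = $631,527.97 − $36,000 − $102,000 = $493,527.97
Haverlea County: $493,527.97 × 0.00616 = $3,040.1322952
City of Eastcliff: $493,527.97 × 0.00378 = $1,865.5357266
Ferndale Township: $493,527.97 × 0.00143 = $705.7449971
Hospital District: $493,527.97 × 0.0023 = $1,135.114331
Total = $6,746.5273499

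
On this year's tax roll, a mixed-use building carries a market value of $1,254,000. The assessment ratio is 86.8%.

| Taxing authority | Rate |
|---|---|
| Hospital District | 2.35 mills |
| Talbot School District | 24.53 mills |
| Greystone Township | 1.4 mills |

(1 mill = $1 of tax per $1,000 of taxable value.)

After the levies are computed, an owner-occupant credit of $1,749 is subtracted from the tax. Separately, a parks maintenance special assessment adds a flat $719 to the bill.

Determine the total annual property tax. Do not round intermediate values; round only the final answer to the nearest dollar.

$29,752

Assessed value = $1,254,000 × 0.868 = $1,088,472
Hospital District: $1,088,472 × 0.00235 = $2,557.9092
Talbot School District: $1,088,472 × 0.02453 = $26,700.21816
Greystone Township: $1,088,472 × 0.0014 = $1,523.8608
Levies subtotal = $30,781.98816
After credit = $30,781.98816 − $1,749 = $29,032.98816
Total = $29,032.98816 + $719 = $29,751.98816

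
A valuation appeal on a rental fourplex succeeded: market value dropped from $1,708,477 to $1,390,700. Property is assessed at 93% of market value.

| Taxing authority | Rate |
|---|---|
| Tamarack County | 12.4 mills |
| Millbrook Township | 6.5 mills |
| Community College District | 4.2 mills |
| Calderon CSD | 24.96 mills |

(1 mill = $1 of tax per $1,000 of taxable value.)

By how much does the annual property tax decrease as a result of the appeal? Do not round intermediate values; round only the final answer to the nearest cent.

Old assessed value = $1,708,477 × 0.93 = $1,588,883.61
New assessed value = $1,390,700 × 0.93 = $1,293,351
Combined rate = 0.0124 + 0.0065 + 0.0042 + 0.02496 = 0.04806
Old tax = $1,588,883.61 × 0.04806 = $76,361.7462966
New tax = $1,293,351 × 0.04806 = $62,158.44906
Reduction = $76,361.7462966 − $62,158.44906 = $14,203.2972366

$14,203.30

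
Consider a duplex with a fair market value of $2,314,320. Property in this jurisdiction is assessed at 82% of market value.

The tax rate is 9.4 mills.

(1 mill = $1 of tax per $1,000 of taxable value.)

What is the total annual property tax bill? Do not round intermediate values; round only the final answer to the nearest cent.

Assessed value = $2,314,320 × 0.82 = $1,897,742.4
Tax = $1,897,742.4 × 0.0094 = $17,838.77856

$17,838.78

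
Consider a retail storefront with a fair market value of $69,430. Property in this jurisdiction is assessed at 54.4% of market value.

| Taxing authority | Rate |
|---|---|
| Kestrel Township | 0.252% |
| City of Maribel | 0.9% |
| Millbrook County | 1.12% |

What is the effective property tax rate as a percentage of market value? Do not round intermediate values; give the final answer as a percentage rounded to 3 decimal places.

Assessed value = $69,430 × 0.544 = $37,769.92
Kestrel Township: $37,769.92 × 0.00252 = $95.1801984
City of Maribel: $37,769.92 × 0.009 = $339.92928
Millbrook County: $37,769.92 × 0.0112 = $423.023104
Total tax = $858.1325824
Effective rate = $858.1325824 ÷ $69,430 = 1.236% of market value

1.236%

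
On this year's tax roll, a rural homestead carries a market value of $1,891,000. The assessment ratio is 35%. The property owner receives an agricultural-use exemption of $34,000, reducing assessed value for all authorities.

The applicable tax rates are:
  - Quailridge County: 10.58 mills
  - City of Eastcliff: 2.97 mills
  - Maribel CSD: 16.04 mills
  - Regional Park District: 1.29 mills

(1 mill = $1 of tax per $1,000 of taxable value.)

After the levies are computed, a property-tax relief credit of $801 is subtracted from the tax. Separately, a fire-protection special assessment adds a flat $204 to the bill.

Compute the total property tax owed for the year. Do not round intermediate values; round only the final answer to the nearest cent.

$18,791.01

Assessed value = $1,891,000 × 0.35 = $661,850
Taxable value = $661,850 − $34,000 = $627,850
Quailridge County: $627,850 × 0.01058 = $6,642.653
City of Eastcliff: $627,850 × 0.00297 = $1,864.7145
Maribel CSD: $627,850 × 0.01604 = $10,070.714
Regional Park District: $627,850 × 0.00129 = $809.9265
Levies subtotal = $19,388.008
After credit = $19,388.008 − $801 = $18,587.008
Total = $18,587.008 + $204 = $18,791.008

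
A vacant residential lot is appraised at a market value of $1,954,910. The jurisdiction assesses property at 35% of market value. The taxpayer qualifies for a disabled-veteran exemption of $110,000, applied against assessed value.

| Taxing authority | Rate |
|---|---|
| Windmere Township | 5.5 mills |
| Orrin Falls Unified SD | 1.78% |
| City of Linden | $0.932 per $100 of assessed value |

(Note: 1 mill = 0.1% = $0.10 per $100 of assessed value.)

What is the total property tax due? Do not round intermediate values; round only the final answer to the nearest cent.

Assessed value = $1,954,910 × 0.35 = $684,218.5
Taxable value = $684,218.5 − $110,000 = $574,218.5
Windmere Township: $574,218.5 × 0.0055 = $3,158.20175
Orrin Falls Unified SD: $574,218.5 × 0.0178 = $10,221.0893
City of Linden: $574,218.5 × 0.00932 = $5,351.71642
Total = $18,731.00747

$18,731.01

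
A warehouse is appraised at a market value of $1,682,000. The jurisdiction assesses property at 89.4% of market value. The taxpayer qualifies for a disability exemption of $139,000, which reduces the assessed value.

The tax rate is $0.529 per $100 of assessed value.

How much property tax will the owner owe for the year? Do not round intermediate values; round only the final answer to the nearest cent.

Assessed value = $1,682,000 × 0.894 = $1,503,708
Taxable value = $1,503,708 − $139,000 = $1,364,708
Tax = $1,364,708 × 0.00529 = $7,219.30532

$7,219.31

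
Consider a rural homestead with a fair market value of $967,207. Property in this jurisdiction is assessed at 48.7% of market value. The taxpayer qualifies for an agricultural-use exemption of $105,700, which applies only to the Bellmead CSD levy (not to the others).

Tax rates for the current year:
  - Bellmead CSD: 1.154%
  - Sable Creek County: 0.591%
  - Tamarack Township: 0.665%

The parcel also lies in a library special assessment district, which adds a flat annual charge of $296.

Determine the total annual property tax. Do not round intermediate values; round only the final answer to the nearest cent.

$10,428.04

Assessed value = $967,207 × 0.487 = $471,029.809
Bellmead CSD: ($471,029.809 − $105,700) × 0.01154 = $365,329.809 × 0.01154 = $4,215.90599586
Sable Creek County: $471,029.809 × 0.00591 = $2,783.78617119
Tamarack Township: $471,029.809 × 0.00665 = $3,132.34822985
Levies subtotal = $10,132.0403969
Total = $10,132.0403969 + $296 = $10,428.0403969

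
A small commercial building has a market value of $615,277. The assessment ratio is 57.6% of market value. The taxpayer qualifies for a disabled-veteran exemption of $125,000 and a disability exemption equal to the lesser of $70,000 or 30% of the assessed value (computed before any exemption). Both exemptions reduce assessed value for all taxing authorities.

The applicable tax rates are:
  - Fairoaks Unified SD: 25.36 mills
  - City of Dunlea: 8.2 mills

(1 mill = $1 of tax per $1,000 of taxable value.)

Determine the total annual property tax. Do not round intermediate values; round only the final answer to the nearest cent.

Assessed value = $615,277 × 0.576 = $354,399.552
Disability exemption = min($70,000, 30% × $354,399.552) = min($70,000, $106,319.8656) = $70,000 (dollar cap binds)
Taxable value = $354,399.552 − $125,000 − $70,000 = $159,399.552
Fairoaks Unified SD: $159,399.552 × 0.02536 = $4,042.37263872
City of Dunlea: $159,399.552 × 0.0082 = $1,307.0763264
Total = $5,349.44896512

$5,349.45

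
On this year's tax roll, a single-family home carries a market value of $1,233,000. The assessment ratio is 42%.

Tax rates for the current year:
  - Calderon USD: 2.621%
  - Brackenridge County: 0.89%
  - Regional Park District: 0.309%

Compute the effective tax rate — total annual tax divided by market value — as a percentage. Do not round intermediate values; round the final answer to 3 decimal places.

Assessed value = $1,233,000 × 0.42 = $517,860
Calderon USD: $517,860 × 0.02621 = $13,573.1106
Brackenridge County: $517,860 × 0.0089 = $4,608.954
Regional Park District: $517,860 × 0.00309 = $1,600.1874
Total tax = $19,782.252
Effective rate = $19,782.252 ÷ $1,233,000 = 1.604% of market value

1.604%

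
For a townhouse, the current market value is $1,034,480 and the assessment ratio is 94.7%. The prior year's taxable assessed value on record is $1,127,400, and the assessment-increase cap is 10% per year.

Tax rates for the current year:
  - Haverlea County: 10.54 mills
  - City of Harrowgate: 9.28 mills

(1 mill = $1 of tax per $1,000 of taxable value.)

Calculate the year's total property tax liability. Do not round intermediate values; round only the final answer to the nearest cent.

$19,416.71

Uncapped assessed value = $1,034,480 × 0.947 = $979,652.56
Cap limit = $1,127,400 × 1.1 = $1,240,140
Taxable assessed value = min($979,652.56, $1,240,140) = $979,652.56 (cap does not bind)
Haverlea County: $979,652.56 × 0.01054 = $10,325.5379824
City of Harrowgate: $979,652.56 × 0.00928 = $9,091.1757568
Total = $19,416.7137392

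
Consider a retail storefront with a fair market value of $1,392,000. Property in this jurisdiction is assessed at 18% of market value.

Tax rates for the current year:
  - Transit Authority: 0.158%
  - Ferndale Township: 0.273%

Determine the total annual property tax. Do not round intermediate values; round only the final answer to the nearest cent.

$1,079.91

Assessed value = $1,392,000 × 0.18 = $250,560
Transit Authority: $250,560 × 0.00158 = $395.8848
Ferndale Township: $250,560 × 0.00273 = $684.0288
Total = $395.8848 + $684.0288 = $1,079.9136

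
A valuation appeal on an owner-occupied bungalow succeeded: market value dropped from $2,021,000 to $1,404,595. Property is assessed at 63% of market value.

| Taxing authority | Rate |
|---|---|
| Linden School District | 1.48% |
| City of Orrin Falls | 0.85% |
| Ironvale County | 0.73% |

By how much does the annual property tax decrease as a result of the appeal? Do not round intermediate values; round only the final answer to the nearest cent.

Old assessed value = $2,021,000 × 0.63 = $1,273,230
New assessed value = $1,404,595 × 0.63 = $884,894.85
Combined rate = 0.0148 + 0.0085 + 0.0073 = 0.0306
Old tax = $1,273,230 × 0.0306 = $38,960.838
New tax = $884,894.85 × 0.0306 = $27,077.78241
Reduction = $38,960.838 − $27,077.78241 = $11,883.05559

$11,883.06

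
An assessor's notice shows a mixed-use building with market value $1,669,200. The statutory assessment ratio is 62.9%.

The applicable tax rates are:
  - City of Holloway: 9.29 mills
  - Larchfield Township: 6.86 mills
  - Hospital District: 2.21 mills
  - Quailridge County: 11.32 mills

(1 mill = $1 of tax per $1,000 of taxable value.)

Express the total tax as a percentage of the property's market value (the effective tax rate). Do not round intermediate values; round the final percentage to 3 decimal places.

Assessed value = $1,669,200 × 0.629 = $1,049,926.8
City of Holloway: $1,049,926.8 × 0.00929 = $9,753.819972
Larchfield Township: $1,049,926.8 × 0.00686 = $7,202.497848
Hospital District: $1,049,926.8 × 0.00221 = $2,320.338228
Quailridge County: $1,049,926.8 × 0.01132 = $11,885.171376
Total tax = $31,161.827424
Effective rate = $31,161.827424 ÷ $1,669,200 = 1.867% of market value

1.867%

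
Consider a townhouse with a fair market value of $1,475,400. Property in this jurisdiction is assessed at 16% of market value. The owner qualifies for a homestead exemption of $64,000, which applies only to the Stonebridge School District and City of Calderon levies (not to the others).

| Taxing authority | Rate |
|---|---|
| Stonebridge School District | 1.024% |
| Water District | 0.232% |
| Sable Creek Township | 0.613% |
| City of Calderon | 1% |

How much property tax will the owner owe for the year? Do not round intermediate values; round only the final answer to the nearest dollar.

Assessed value = $1,475,400 × 0.16 = $236,064
Stonebridge School District: ($236,064 − $64,000) × 0.01024 = $172,064 × 0.01024 = $1,761.93536
Water District: $236,064 × 0.00232 = $547.66848
Sable Creek Township: $236,064 × 0.00613 = $1,447.07232
City of Calderon: ($236,064 − $64,000) × 0.01 = $172,064 × 0.01 = $1,720.64
Total = $5,477.31616

$5,477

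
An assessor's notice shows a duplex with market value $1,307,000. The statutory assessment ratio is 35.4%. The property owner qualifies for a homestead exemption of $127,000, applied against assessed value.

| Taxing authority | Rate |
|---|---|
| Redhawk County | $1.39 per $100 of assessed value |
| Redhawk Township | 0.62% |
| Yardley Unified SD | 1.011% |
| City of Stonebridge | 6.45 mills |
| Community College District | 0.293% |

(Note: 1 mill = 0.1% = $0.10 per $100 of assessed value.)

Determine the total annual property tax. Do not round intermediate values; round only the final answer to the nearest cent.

Assessed value = $1,307,000 × 0.354 = $462,678
Taxable value = $462,678 − $127,000 = $335,678
Redhawk County: $335,678 × 0.0139 = $4,665.9242
Redhawk Township: $335,678 × 0.0062 = $2,081.2036
Yardley Unified SD: $335,678 × 0.01011 = $3,393.70458
City of Stonebridge: $335,678 × 0.00645 = $2,165.1231
Community College District: $335,678 × 0.00293 = $983.53654
Total = $13,289.49202

$13,289.49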